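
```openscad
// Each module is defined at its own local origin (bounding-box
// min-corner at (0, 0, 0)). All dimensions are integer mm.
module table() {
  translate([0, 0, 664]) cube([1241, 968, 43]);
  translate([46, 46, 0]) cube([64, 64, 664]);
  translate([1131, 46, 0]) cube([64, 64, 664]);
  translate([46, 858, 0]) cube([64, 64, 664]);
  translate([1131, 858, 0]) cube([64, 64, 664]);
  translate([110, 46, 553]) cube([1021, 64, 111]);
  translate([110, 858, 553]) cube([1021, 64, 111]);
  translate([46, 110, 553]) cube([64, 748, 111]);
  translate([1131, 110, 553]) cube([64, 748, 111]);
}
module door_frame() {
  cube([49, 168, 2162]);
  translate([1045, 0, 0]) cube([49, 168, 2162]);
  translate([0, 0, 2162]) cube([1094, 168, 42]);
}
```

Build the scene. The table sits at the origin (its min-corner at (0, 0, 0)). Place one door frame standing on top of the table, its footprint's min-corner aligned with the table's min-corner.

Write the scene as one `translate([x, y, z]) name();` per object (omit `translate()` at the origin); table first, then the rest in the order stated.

table();
translate([0, 0, 707]) door_frame();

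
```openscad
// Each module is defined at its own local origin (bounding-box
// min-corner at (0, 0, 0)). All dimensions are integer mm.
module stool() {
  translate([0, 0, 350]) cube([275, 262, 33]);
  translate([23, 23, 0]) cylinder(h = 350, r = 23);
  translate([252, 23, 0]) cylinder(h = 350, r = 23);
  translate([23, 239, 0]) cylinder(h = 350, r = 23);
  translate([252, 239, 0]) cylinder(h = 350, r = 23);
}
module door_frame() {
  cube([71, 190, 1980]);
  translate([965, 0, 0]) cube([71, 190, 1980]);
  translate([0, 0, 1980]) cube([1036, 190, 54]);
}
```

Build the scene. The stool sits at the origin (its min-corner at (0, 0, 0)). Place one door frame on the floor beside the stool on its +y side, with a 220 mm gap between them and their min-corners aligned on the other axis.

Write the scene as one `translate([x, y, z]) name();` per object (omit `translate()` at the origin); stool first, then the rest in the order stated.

stool();
translate([0, 482, 0]) door_frame();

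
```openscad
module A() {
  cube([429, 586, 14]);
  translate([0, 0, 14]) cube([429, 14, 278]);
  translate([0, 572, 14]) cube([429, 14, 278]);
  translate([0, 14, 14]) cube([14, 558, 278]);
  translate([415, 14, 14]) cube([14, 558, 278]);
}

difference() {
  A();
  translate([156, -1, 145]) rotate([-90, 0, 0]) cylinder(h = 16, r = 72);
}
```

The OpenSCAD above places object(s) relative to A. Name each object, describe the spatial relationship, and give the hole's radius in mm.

The subtracted cylinder has r = 72 mm.

A is an open box. The open box has a circular hole through its front wall. The hole's radius is 72 mm.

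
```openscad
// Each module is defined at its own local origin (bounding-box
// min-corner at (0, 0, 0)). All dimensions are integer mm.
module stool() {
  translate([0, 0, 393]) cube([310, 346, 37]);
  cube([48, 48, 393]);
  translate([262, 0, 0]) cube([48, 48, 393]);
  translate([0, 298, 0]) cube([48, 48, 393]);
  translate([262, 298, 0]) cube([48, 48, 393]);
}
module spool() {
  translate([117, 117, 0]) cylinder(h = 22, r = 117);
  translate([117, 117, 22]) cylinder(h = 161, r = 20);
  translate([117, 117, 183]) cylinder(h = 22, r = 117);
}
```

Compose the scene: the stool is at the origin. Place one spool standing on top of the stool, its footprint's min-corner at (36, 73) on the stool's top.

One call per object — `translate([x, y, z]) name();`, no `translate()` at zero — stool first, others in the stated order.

stool();
translate([36, 73, 430]) spool();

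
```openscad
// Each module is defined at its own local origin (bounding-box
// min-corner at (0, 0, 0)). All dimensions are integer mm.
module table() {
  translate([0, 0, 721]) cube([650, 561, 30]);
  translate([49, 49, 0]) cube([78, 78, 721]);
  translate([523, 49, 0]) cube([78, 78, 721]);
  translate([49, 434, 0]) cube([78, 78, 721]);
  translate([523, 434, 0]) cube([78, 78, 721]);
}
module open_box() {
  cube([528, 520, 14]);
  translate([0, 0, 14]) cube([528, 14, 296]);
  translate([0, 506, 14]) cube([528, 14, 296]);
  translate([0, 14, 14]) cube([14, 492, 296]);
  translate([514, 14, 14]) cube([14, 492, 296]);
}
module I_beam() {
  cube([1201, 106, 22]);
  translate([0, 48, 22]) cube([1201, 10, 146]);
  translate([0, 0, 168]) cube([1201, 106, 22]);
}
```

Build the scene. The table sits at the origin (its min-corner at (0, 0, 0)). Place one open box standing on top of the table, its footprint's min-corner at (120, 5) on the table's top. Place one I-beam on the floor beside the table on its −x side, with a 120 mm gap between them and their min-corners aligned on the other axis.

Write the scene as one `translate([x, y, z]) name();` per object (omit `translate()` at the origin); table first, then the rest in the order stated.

table();
translate([120, 5, 751]) open_box();
translate([-1321, 0, 0]) I_beam();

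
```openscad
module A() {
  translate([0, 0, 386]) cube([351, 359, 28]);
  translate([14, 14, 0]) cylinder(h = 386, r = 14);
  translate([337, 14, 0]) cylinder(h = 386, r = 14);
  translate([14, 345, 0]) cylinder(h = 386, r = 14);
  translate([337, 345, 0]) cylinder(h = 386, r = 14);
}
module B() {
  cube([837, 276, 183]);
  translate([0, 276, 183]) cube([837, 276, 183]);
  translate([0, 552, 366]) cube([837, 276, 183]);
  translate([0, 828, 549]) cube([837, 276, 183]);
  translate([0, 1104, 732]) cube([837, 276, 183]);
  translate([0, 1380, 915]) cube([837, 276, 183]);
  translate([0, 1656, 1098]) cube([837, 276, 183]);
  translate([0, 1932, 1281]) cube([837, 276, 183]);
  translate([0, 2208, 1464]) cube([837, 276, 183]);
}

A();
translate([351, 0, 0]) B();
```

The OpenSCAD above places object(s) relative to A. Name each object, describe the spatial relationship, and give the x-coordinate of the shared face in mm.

A is a stool. B is a staircase. The staircase is against the stool's +x side, with their −y faces flush. The x-coordinate of the shared face is 351 mm.

The stool's +x face and the staircase's −x face are both at x = 351 mm.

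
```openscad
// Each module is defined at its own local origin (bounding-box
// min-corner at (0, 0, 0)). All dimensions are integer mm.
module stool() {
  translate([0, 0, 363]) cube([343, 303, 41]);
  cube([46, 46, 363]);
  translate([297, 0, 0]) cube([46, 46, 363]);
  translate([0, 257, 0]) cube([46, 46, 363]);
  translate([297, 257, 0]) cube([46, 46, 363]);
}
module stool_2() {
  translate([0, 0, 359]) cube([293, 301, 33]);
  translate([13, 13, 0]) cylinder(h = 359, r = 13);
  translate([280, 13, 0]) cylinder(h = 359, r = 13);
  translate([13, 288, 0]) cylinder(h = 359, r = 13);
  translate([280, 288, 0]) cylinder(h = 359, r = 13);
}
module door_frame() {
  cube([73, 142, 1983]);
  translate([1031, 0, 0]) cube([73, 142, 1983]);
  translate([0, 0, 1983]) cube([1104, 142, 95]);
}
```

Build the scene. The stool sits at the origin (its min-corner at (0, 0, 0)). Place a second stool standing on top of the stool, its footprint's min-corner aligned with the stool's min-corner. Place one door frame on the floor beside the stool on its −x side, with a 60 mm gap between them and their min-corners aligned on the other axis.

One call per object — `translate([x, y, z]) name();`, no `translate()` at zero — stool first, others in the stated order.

stool();
translate([0, 0, 404]) stool_2();
translate([-1164, 0, 0]) door_frame();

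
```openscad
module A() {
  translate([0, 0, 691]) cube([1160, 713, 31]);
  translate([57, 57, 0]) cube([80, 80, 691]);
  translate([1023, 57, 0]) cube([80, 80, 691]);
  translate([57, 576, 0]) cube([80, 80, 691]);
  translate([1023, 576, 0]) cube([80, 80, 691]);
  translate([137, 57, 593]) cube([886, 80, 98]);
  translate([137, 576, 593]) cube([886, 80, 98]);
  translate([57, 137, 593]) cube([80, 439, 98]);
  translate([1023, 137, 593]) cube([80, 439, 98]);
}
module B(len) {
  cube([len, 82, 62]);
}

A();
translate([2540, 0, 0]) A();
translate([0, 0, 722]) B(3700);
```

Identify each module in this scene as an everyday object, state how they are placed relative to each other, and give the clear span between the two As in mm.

A is a table. B is a beam. A beam spans the tops of two tables. The clear span between the two tables is 1380 mm.

Second table starts at x = 2540; first ends at x = 1160; clear span = 2540 − 1160 = 1380 mm.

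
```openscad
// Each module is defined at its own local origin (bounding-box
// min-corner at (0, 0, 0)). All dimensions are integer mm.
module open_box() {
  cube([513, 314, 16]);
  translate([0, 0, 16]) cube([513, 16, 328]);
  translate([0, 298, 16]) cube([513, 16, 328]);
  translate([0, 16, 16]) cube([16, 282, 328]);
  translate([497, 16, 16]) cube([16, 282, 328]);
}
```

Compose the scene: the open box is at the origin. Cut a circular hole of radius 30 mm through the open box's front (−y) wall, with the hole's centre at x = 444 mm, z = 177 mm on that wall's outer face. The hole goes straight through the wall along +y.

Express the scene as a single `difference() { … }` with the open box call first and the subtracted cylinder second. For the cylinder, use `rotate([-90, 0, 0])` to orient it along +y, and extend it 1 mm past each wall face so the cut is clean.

difference() {
  open_box();
  translate([444, -1, 177]) rotate([-90, 0, 0]) cylinder(h = 18, r = 30);
}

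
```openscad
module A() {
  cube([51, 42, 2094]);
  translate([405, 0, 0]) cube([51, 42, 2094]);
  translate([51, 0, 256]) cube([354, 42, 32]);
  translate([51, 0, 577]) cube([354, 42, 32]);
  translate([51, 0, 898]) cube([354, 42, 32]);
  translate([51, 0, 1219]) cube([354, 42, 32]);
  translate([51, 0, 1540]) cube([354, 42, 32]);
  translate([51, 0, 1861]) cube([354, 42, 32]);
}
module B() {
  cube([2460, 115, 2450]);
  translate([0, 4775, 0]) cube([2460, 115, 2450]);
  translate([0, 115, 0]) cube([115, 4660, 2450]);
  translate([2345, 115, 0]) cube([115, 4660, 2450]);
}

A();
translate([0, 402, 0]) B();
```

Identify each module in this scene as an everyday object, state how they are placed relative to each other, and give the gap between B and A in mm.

The house frame's nearest face is 360 mm from the ladder's +y face.

A is a ladder. B is a house frame. The house frame is on the floor beside the ladder on its +y side. The gap between the house frame and the ladder is 360 mm.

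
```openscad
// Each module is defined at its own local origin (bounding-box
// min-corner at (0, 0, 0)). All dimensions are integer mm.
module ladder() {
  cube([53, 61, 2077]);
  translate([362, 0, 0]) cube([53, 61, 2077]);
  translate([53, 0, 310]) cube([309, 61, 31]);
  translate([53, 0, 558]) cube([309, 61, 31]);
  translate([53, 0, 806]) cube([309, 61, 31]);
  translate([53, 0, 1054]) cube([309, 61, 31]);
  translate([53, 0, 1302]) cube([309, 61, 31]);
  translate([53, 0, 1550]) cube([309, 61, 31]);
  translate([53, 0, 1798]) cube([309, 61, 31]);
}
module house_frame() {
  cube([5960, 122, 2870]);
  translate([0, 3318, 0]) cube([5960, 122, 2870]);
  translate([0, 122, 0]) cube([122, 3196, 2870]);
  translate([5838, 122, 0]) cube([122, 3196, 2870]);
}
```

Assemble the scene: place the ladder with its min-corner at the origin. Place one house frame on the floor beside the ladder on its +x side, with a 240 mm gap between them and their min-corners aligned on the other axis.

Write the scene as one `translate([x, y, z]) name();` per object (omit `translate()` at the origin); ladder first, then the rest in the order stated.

ladder();
translate([655, 0, 0]) house_frame();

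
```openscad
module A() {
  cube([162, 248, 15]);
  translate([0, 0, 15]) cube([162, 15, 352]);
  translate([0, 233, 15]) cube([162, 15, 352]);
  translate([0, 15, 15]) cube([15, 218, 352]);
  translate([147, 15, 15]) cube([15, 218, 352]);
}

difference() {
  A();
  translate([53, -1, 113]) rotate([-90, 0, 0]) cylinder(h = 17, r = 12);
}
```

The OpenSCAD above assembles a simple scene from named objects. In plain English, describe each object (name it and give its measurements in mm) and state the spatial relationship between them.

A is an open storage box with external size 162×248×367 mm and wall thickness 15 mm (the base is also 15 mm thick). The base covers the whole footprint; the four walls stand on the base, with the y-facing walls full-width and the x-facing walls fitting between their inner faces.

The open box has a circular hole of radius 12 mm through its front wall, centred at (x = 53, z = 113).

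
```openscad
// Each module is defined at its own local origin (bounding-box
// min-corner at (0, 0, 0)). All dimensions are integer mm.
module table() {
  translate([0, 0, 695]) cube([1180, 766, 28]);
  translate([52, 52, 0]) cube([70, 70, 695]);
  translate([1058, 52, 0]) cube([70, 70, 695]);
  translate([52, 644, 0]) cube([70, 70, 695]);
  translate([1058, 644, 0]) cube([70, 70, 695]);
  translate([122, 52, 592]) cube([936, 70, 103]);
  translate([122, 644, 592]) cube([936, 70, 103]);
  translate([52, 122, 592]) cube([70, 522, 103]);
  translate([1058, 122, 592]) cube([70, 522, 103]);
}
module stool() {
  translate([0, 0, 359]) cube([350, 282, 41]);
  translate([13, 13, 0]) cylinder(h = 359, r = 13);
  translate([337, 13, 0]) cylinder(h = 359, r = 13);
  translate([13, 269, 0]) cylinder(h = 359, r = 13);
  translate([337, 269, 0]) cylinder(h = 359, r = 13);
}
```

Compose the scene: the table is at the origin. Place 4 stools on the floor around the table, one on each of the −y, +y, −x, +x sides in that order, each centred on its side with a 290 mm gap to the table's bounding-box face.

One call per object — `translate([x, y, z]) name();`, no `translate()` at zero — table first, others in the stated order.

table();
translate([415, -572, 0]) stool();
translate([415, 1056, 0]) stool();
translate([-640, 242, 0]) stool();
translate([1470, 242, 0]) stool();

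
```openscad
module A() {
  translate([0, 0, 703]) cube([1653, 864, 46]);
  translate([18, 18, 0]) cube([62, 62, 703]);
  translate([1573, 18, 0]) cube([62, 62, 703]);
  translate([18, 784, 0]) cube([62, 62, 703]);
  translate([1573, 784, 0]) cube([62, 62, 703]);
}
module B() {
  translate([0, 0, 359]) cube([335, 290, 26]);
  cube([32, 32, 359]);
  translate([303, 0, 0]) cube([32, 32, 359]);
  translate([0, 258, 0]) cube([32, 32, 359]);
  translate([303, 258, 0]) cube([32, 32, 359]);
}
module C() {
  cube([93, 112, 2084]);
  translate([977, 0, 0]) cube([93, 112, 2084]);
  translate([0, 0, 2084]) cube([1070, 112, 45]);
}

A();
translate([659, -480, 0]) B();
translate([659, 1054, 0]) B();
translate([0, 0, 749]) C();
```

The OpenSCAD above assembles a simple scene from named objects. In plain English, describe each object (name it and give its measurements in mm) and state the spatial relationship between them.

A is a table: top 1653 mm (x) × 864 mm (y), 46 mm thick, upper face at z = 749 mm, on four 62×62 mm square legs, each inset 18 mm from the nearest pair of top edges, running from z = 0 to the bottom of the top.

B is a simple wooden stool: a rectangular seat 335 mm (x) by 290 mm (y), 26 mm thick, top face at z = 385 mm, on four square legs, each 32×32 mm in cross-section. The legs rest on z = 0, each flush with a corner of the seat.

C is a rectangular door frame: two vertical jambs of 93×112 mm section, 2084 mm tall, with a clear opening 884 mm wide between their inner faces. A header 45 mm tall and 112 mm deep lies on top of the jambs and spans the full outside width.

Two stools sit around the table at the −y, +y sides. The door frame is on top of the table.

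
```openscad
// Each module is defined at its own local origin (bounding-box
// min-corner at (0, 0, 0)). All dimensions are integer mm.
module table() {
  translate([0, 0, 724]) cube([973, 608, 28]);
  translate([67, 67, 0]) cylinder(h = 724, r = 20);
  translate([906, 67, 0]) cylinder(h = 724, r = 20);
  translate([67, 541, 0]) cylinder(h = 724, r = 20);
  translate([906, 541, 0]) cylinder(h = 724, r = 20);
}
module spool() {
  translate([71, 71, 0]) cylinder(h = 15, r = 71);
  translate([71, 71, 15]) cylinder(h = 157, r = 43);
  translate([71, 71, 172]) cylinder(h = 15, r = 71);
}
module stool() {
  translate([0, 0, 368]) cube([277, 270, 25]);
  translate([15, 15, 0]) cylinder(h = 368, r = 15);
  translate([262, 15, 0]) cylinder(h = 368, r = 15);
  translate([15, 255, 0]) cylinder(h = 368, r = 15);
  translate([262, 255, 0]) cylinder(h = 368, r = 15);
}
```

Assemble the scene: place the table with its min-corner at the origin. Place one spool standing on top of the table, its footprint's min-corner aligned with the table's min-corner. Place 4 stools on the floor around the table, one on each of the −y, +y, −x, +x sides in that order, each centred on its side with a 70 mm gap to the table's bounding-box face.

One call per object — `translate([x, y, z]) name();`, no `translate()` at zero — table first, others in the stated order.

table();
translate([0, 0, 752]) spool();
translate([348, -340, 0]) stool();
translate([348, 678, 0]) stool();
translate([-347, 169, 0]) stool();
translate([1043, 169, 0]) stool();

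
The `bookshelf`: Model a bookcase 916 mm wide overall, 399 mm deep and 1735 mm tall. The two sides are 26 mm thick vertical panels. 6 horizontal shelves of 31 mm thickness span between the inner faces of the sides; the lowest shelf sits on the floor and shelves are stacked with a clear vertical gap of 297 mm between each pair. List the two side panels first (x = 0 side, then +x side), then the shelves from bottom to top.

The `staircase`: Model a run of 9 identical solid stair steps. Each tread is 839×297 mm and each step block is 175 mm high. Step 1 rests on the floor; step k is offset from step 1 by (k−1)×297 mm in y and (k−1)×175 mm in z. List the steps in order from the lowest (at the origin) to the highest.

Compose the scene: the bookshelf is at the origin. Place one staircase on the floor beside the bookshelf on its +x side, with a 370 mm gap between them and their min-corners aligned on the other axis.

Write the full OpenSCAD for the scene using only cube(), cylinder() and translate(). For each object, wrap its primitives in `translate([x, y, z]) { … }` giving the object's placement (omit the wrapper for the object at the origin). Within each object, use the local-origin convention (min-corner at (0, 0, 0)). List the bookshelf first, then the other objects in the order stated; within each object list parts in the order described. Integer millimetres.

cube([26, 399, 1735]);
translate([890, 0, 0]) cube([26, 399, 1735]);
translate([26, 0, 0]) cube([864, 399, 31]);
translate([26, 0, 328]) cube([864, 399, 31]);
translate([26, 0, 656]) cube([864, 399, 31]);
translate([26, 0, 984]) cube([864, 399, 31]);
translate([26, 0, 1312]) cube([864, 399, 31]);
translate([26, 0, 1640]) cube([864, 399, 31]);
translate([1286, 0, 0]) {
  cube([839, 297, 175]);
  translate([0, 297, 175]) cube([839, 297, 175]);
  translate([0, 594, 350]) cube([839, 297, 175]);
  translate([0, 891, 525]) cube([839, 297, 175]);
  translate([0, 1188, 700]) cube([839, 297, 175]);
  translate([0, 1485, 875]) cube([839, 297, 175]);
  translate([0, 1782, 1050]) cube([839, 297, 175]);
  translate([0, 2079, 1225]) cube([839, 297, 175]);
  translate([0, 2376, 1400]) cube([839, 297, 175]);
}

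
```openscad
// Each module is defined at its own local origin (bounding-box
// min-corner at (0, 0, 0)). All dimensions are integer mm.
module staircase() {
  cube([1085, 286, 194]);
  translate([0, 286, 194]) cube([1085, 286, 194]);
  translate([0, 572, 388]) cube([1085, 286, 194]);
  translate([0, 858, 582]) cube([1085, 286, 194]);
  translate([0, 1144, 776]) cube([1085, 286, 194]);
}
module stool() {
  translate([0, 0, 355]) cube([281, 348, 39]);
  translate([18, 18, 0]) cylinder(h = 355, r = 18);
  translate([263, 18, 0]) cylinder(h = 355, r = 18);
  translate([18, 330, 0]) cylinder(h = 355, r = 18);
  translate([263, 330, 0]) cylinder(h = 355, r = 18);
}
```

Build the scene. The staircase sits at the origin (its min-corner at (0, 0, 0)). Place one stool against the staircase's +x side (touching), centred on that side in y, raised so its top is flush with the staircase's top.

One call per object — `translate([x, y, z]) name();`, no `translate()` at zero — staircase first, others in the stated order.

staircase();
translate([1085, 541, 576]) stool();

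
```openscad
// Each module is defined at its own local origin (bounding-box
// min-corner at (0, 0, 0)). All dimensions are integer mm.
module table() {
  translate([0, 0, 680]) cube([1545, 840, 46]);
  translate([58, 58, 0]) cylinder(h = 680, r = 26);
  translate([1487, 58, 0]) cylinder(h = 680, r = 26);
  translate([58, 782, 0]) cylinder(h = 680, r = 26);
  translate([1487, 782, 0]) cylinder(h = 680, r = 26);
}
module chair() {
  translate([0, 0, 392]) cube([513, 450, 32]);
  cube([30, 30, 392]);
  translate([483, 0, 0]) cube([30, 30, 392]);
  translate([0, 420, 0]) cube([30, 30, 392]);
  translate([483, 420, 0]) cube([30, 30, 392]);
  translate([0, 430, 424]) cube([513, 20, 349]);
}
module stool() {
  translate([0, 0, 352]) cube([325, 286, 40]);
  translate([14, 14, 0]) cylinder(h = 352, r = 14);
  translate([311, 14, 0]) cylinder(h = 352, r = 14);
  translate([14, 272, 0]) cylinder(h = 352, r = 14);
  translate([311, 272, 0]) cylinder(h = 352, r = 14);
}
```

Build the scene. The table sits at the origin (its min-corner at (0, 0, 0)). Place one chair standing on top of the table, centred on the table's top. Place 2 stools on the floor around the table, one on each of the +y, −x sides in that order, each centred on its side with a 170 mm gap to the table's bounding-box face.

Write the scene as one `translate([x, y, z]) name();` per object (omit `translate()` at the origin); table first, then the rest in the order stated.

table();
translate([516, 195, 726]) chair();
translate([610, 1010, 0]) stool();
translate([-495, 277, 0]) stool();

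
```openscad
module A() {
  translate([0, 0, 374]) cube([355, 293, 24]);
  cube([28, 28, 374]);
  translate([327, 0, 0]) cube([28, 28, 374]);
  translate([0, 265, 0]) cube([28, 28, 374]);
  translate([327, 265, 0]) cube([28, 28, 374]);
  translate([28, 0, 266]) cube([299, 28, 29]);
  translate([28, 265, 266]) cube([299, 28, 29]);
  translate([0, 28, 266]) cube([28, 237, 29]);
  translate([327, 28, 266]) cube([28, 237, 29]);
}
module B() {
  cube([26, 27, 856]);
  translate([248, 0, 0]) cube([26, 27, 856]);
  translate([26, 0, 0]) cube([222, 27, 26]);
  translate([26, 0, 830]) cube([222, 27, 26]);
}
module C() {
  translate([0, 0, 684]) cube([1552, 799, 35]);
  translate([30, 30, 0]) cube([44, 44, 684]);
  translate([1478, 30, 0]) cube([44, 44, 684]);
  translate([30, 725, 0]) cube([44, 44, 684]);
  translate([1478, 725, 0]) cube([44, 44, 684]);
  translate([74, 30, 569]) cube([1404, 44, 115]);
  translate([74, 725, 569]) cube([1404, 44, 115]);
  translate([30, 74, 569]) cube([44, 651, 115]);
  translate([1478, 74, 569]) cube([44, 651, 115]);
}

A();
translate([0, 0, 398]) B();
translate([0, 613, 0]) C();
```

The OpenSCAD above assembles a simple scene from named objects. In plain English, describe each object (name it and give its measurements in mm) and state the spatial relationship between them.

A is a four-legged stool. The seat is 355×293 mm, 24 mm thick, top at z = 398 mm. It stands on four square legs, each 28×28 mm in cross-section, from z = 0 to the seat underside, each flush with a corner of the seat. Four stretchers, 28 mm wide and 29 mm tall, connect adjacent legs with their undersides at z = 266 mm, each running between the inner faces of the legs it joins and aligned with the legs' outer faces on the other axis.

B is a rectangular picture frame lying in the x–z plane (depth along y). The opening is 222 mm wide (x) by 804 mm tall (z), surrounded by a border 26 mm wide on all four sides. The frame is 27 mm deep and is made of two full-height vertical stiles with two horizontal rails fitted between them.

C is a rectangular dining table. The top is 1552×799×35 mm with its upper surface at z = 719 mm. It stands on four 44×44 mm square legs, each inset 30 mm from the nearest pair of top edges, running from the floor to the underside of the top. Four apron rails, 44 mm thick and 115 mm tall, run between adjacent legs with their top edges flush with the underside of the top and their outer faces flush with the legs' outer faces.

The picture frame is on top of the stool. The table is on the floor beside the stool on its +y side.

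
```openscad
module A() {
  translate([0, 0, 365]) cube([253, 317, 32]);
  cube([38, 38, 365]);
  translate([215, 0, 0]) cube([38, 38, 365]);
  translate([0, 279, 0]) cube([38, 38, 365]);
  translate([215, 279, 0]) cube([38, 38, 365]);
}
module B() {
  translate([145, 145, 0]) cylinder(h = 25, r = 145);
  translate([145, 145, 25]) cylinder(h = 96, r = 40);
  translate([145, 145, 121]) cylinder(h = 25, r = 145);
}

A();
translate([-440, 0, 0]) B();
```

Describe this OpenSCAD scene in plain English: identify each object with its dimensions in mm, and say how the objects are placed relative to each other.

A is a four-legged stool. The seat is a 253×317×32 mm slab whose top surface is at z = 397 mm; four square legs, each 38×38 mm in cross-section, run from the floor (z = 0) to the underside of the seat, each flush with a corner of the seat.

B is a spool: two coaxial disc flanges of radius 145 mm and thickness 25 mm, joined by a core cylinder of radius 40 mm and height 96 mm. The lower flange rests on z = 0 and the three cylinders share a vertical axis.

The spool is on the floor beside the stool on its −x side.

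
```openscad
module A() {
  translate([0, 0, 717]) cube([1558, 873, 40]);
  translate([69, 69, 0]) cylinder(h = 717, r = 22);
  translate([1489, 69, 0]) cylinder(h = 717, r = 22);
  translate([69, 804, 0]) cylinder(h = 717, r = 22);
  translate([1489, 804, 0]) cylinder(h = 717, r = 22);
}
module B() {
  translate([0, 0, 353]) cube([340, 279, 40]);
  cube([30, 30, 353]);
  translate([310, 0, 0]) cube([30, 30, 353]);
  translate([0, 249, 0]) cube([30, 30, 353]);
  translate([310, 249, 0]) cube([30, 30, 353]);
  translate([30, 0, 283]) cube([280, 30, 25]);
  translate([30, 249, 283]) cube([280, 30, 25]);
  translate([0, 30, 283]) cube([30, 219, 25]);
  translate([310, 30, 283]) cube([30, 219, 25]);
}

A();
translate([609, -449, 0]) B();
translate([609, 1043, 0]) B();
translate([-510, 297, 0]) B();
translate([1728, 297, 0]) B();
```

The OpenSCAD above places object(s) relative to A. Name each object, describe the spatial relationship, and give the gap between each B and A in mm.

Each stool's nearest face is 170 mm from the table's bounding box.

A is a table. B is a stool. Four stools sit around the table at the −y, +y, −x, +x sides. The gap between each stool and the table is 170 mm.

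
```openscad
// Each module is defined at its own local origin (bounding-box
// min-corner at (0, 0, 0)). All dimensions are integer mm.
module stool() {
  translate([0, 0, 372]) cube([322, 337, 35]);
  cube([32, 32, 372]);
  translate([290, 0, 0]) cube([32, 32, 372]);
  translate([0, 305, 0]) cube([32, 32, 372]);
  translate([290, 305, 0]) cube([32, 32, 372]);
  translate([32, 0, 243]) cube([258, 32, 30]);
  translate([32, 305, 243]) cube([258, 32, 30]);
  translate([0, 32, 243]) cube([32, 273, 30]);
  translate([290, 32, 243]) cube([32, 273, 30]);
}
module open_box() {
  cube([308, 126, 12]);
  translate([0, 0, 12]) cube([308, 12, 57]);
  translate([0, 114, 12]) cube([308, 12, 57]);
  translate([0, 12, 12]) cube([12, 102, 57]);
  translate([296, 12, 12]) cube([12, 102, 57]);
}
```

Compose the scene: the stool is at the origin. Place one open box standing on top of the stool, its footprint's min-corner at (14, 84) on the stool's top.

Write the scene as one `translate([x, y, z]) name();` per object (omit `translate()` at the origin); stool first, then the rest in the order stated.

stool();
translate([14, 84, 407]) open_box();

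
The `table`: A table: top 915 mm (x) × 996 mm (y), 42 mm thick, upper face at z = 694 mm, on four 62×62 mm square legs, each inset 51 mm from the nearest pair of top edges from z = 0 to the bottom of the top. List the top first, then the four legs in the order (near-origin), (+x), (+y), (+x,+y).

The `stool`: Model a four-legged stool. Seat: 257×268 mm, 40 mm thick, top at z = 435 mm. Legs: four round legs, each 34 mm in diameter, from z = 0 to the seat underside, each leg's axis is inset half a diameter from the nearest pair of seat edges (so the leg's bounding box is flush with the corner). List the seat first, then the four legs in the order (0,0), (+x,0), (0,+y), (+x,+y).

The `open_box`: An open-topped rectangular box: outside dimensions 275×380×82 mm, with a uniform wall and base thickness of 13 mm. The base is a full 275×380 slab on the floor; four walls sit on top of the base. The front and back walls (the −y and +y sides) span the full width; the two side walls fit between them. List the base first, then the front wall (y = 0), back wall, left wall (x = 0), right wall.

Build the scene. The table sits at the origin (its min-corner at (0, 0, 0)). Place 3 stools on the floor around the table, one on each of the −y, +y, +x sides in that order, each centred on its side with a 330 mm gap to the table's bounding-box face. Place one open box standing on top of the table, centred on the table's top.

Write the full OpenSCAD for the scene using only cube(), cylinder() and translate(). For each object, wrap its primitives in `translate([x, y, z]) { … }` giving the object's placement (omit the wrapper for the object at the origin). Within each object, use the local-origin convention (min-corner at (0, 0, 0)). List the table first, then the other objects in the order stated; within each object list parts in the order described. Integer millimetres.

translate([0, 0, 652]) cube([915, 996, 42]);
translate([51, 51, 0]) cube([62, 62, 652]);
translate([802, 51, 0]) cube([62, 62, 652]);
translate([51, 883, 0]) cube([62, 62, 652]);
translate([802, 883, 0]) cube([62, 62, 652]);
translate([329, -598, 0]) {
  translate([0, 0, 395]) cube([257, 268, 40]);
  translate([17, 17, 0]) cylinder(h = 395, r = 17);
  translate([240, 17, 0]) cylinder(h = 395, r = 17);
  translate([17, 251, 0]) cylinder(h = 395, r = 17);
  translate([240, 251, 0]) cylinder(h = 395, r = 17);
}
translate([329, 1326, 0]) {
  translate([0, 0, 395]) cube([257, 268, 40]);
  translate([17, 17, 0]) cylinder(h = 395, r = 17);
  translate([240, 17, 0]) cylinder(h = 395, r = 17);
  translate([17, 251, 0]) cylinder(h = 395, r = 17);
  translate([240, 251, 0]) cylinder(h = 395, r = 17);
}
translate([1245, 364, 0]) {
  translate([0, 0, 395]) cube([257, 268, 40]);
  translate([17, 17, 0]) cylinder(h = 395, r = 17);
  translate([240, 17, 0]) cylinder(h = 395, r = 17);
  translate([17, 251, 0]) cylinder(h = 395, r = 17);
  translate([240, 251, 0]) cylinder(h = 395, r = 17);
}
translate([320, 308, 694]) {
  cube([275, 380, 13]);
  translate([0, 0, 13]) cube([275, 13, 69]);
  translate([0, 367, 13]) cube([275, 13, 69]);
  translate([0, 13, 13]) cube([13, 354, 69]);
  translate([262, 13, 13]) cube([13, 354, 69]);
}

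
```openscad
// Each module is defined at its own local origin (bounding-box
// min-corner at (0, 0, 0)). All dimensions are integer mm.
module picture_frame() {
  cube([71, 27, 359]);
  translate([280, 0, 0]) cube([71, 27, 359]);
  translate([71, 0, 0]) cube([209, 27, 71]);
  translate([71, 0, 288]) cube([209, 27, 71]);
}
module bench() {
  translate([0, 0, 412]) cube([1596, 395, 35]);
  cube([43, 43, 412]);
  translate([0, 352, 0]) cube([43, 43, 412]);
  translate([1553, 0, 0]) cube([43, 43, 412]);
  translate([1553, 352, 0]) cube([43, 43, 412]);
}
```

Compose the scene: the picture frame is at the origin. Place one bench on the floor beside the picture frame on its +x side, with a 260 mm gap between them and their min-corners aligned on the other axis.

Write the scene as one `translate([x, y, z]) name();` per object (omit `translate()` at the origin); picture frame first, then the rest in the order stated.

picture_frame();
translate([611, 0, 0]) bench();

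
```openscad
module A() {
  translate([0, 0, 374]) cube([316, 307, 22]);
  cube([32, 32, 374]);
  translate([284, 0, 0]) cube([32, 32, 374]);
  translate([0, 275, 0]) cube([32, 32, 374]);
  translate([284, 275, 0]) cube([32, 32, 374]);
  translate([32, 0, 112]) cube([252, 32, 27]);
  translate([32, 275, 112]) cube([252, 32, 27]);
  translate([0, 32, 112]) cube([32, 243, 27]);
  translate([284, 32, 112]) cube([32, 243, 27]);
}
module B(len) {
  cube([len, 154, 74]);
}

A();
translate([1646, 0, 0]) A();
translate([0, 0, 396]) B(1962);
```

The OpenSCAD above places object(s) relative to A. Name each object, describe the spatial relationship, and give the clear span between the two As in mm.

Second stool starts at x = 1646; first ends at x = 316; clear span = 1646 − 316 = 1330 mm.

A is a stool. B is a beam. A beam spans the tops of two stools. The clear span between the two stools is 1330 mm.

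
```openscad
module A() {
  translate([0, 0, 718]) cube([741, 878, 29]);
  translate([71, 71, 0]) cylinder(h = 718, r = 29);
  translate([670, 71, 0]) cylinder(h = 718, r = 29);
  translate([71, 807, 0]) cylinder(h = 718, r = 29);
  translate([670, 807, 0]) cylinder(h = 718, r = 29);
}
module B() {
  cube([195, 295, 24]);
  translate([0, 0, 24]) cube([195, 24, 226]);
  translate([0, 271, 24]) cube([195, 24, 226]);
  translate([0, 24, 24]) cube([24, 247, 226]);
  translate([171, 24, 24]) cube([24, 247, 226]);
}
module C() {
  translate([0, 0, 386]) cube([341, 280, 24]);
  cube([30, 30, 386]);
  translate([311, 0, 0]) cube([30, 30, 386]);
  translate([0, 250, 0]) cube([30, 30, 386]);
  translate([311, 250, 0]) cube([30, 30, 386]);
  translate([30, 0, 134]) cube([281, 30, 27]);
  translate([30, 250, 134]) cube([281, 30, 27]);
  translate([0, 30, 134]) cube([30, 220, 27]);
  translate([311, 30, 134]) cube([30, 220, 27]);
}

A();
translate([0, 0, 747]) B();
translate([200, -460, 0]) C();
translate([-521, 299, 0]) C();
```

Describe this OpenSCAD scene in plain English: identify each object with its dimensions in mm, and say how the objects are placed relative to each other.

A is a table with a 741×878 mm rectangular top, 29 mm thick, top surface at z = 747 mm, supported by four round legs of 58 mm diameter, each leg's bounding box inset 42 mm from the nearest pair of top edges, running from the floor.

B is an open-topped rectangular box: outside dimensions 195×295×250 mm, with a uniform wall and base thickness of 24 mm. The base is a full 195×295 slab on the floor; four walls sit on top of the base. The front and back walls (the −y and +y sides) span the full width; the two side walls fit between them.

C is a four-legged stool. The seat is 341×280 mm, 24 mm thick, top at z = 410 mm. It stands on four square legs, each 30×30 mm in cross-section, from z = 0 to the seat underside, each flush with a corner of the seat. Four stretchers, 30 mm wide and 27 mm tall, connect adjacent legs with their undersides at z = 134 mm, each running between the inner faces of the legs it joins and aligned with the legs' outer faces on the other axis.

The open box is on top of the table. Two stools sit around the table at the −y, −x sides.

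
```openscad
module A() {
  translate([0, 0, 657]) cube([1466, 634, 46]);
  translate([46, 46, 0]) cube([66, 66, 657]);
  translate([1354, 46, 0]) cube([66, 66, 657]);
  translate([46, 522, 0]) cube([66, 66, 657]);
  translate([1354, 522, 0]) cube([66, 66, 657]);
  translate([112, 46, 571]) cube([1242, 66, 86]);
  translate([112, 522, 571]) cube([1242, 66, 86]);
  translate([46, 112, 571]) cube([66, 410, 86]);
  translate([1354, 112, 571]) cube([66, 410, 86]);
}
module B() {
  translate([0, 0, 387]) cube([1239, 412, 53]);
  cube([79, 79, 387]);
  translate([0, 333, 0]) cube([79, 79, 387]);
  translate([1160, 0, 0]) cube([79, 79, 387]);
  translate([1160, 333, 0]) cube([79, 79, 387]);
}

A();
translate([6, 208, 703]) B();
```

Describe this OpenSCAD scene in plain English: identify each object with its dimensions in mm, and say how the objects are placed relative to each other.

A is a rectangular dining table. The top is 1466×634×46 mm with its upper surface at z = 703 mm. It stands on four 66×66 mm square legs, each inset 46 mm from the nearest pair of top edges, running from the floor to the underside of the top. Four apron rails, 66 mm thick and 86 mm tall, run between adjacent legs with their top edges flush with the underside of the top and their outer faces flush with the legs' outer faces.

B is a bench: a 1239×412 mm seat slab, 53 mm thick, top at z = 440 mm, on four 79×79 mm square legs flush with the seat corners and standing on z = 0.

The bench is on top of the table.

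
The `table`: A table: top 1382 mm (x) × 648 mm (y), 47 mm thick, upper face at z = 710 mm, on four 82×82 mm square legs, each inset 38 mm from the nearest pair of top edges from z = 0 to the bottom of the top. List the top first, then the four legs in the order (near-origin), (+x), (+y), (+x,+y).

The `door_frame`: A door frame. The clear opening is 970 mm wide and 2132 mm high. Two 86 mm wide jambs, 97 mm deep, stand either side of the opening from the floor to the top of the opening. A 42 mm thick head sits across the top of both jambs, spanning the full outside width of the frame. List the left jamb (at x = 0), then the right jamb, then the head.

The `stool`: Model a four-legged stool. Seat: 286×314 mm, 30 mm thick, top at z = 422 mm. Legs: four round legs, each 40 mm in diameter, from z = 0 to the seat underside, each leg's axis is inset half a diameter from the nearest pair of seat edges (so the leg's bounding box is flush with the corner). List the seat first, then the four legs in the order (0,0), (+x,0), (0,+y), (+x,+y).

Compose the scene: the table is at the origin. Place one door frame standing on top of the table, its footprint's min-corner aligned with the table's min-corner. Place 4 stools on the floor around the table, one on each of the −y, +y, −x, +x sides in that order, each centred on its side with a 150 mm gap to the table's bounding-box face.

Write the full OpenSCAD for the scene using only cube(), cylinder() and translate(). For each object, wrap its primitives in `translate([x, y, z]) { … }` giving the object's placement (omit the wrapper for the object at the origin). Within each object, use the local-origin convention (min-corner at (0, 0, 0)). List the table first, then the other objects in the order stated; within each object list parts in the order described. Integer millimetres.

translate([0, 0, 663]) cube([1382, 648, 47]);
translate([38, 38, 0]) cube([82, 82, 663]);
translate([1262, 38, 0]) cube([82, 82, 663]);
translate([38, 528, 0]) cube([82, 82, 663]);
translate([1262, 528, 0]) cube([82, 82, 663]);
translate([0, 0, 710]) {
  cube([86, 97, 2132]);
  translate([1056, 0, 0]) cube([86, 97, 2132]);
  translate([0, 0, 2132]) cube([1142, 97, 42]);
}
translate([548, -464, 0]) {
  translate([0, 0, 392]) cube([286, 314, 30]);
  translate([20, 20, 0]) cylinder(h = 392, r = 20);
  translate([266, 20, 0]) cylinder(h = 392, r = 20);
  translate([20, 294, 0]) cylinder(h = 392, r = 20);
  translate([266, 294, 0]) cylinder(h = 392, r = 20);
}
translate([548, 798, 0]) {
  translate([0, 0, 392]) cube([286, 314, 30]);
  translate([20, 20, 0]) cylinder(h = 392, r = 20);
  translate([266, 20, 0]) cylinder(h = 392, r = 20);
  translate([20, 294, 0]) cylinder(h = 392, r = 20);
  translate([266, 294, 0]) cylinder(h = 392, r = 20);
}
translate([-436, 167, 0]) {
  translate([0, 0, 392]) cube([286, 314, 30]);
  translate([20, 20, 0]) cylinder(h = 392, r = 20);
  translate([266, 20, 0]) cylinder(h = 392, r = 20);
  translate([20, 294, 0]) cylinder(h = 392, r = 20);
  translate([266, 294, 0]) cylinder(h = 392, r = 20);
}
translate([1532, 167, 0]) {
  translate([0, 0, 392]) cube([286, 314, 30]);
  translate([20, 20, 0]) cylinder(h = 392, r = 20);
  translate([266, 20, 0]) cylinder(h = 392, r = 20);
  translate([20, 294, 0]) cylinder(h = 392, r = 20);
  translate([266, 294, 0]) cylinder(h = 392, r = 20);
}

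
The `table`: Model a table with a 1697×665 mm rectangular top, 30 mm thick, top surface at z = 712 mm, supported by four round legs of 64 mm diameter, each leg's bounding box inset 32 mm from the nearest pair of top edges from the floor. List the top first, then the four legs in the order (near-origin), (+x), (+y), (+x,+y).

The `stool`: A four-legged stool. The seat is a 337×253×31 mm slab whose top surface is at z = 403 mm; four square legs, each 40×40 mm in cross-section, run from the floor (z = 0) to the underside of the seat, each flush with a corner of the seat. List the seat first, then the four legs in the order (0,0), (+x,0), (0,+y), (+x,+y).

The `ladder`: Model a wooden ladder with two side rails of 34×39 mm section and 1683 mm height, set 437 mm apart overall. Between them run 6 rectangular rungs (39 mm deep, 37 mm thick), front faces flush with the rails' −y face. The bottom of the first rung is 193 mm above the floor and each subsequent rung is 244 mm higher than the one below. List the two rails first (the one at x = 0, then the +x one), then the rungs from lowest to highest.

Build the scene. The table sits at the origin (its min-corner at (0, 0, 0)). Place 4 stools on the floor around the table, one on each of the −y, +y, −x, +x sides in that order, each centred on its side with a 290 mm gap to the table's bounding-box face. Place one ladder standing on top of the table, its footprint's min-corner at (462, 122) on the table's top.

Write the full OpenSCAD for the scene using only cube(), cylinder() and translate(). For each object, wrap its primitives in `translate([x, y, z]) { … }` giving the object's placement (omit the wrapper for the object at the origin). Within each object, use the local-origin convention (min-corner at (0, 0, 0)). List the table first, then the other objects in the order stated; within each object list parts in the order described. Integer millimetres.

translate([0, 0, 682]) cube([1697, 665, 30]);
translate([64, 64, 0]) cylinder(h = 682, r = 32);
translate([1633, 64, 0]) cylinder(h = 682, r = 32);
translate([64, 601, 0]) cylinder(h = 682, r = 32);
translate([1633, 601, 0]) cylinder(h = 682, r = 32);
translate([680, -543, 0]) {
  translate([0, 0, 372]) cube([337, 253, 31]);
  cube([40, 40, 372]);
  translate([297, 0, 0]) cube([40, 40, 372]);
  translate([0, 213, 0]) cube([40, 40, 372]);
  translate([297, 213, 0]) cube([40, 40, 372]);
}
translate([680, 955, 0]) {
  translate([0, 0, 372]) cube([337, 253, 31]);
  cube([40, 40, 372]);
  translate([297, 0, 0]) cube([40, 40, 372]);
  translate([0, 213, 0]) cube([40, 40, 372]);
  translate([297, 213, 0]) cube([40, 40, 372]);
}
translate([-627, 206, 0]) {
  translate([0, 0, 372]) cube([337, 253, 31]);
  cube([40, 40, 372]);
  translate([297, 0, 0]) cube([40, 40, 372]);
  translate([0, 213, 0]) cube([40, 40, 372]);
  translate([297, 213, 0]) cube([40, 40, 372]);
}
translate([1987, 206, 0]) {
  translate([0, 0, 372]) cube([337, 253, 31]);
  cube([40, 40, 372]);
  translate([297, 0, 0]) cube([40, 40, 372]);
  translate([0, 213, 0]) cube([40, 40, 372]);
  translate([297, 213, 0]) cube([40, 40, 372]);
}
translate([462, 122, 712]) {
  cube([34, 39, 1683]);
  translate([403, 0, 0]) cube([34, 39, 1683]);
  translate([34, 0, 193]) cube([369, 39, 37]);
  translate([34, 0, 437]) cube([369, 39, 37]);
  translate([34, 0, 681]) cube([369, 39, 37]);
  translate([34, 0, 925]) cube([369, 39, 37]);
  translate([34, 0, 1169]) cube([369, 39, 37]);
  translate([34, 0, 1413]) cube([369, 39, 37]);
}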